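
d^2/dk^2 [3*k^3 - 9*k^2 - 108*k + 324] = 18*k - 18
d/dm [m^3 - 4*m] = 3*m^2 - 4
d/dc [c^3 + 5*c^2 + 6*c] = 3*c^2 + 10*c + 6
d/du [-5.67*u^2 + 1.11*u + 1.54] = 1.11 - 11.34*u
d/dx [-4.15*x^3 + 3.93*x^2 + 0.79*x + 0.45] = -12.45*x^2 + 7.86*x + 0.79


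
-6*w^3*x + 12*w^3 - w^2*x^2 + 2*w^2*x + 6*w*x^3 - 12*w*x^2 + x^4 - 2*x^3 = (-w + x)*(w + x)*(6*w + x)*(x - 2)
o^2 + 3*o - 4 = (o - 1)*(o + 4)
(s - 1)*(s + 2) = s^2 + s - 2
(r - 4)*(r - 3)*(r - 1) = r^3 - 8*r^2 + 19*r - 12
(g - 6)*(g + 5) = g^2 - g - 30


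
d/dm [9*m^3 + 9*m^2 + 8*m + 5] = 27*m^2 + 18*m + 8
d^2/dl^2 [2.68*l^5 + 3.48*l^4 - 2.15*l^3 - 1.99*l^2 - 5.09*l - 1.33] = 53.6*l^3 + 41.76*l^2 - 12.9*l - 3.98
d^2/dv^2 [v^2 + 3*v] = 2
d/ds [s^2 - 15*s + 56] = 2*s - 15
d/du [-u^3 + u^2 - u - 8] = -3*u^2 + 2*u - 1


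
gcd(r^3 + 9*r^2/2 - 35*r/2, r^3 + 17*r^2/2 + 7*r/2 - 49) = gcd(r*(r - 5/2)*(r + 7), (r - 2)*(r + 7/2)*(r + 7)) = r + 7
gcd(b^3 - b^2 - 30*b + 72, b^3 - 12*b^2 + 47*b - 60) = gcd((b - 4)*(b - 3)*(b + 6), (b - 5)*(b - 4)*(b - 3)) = b^2 - 7*b + 12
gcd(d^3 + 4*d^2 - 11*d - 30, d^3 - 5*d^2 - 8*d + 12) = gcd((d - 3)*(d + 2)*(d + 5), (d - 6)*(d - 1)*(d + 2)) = d + 2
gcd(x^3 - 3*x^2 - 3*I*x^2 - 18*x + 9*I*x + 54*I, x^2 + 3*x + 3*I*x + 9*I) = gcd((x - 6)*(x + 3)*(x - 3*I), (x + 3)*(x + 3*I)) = x + 3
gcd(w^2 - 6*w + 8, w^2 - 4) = w - 2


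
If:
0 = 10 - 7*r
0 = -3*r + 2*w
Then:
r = 10/7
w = 15/7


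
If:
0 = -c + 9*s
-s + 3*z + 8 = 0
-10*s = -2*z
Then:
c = -36/7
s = -4/7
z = -20/7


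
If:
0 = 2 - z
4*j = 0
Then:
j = 0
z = 2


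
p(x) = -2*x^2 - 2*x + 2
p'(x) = -4*x - 2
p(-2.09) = -2.56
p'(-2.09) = 6.36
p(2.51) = -15.62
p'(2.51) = -12.04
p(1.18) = -3.14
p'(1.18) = -6.72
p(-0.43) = 2.49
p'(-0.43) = -0.28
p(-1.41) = 0.84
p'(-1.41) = 3.64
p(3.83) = -35.00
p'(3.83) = -17.32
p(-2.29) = -3.91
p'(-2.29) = 7.16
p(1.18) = -3.14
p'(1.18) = -6.72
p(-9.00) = -142.00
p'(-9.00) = 34.00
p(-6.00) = -58.00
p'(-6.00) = 22.00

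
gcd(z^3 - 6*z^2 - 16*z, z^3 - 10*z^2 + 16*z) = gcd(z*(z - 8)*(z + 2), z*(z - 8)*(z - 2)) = z^2 - 8*z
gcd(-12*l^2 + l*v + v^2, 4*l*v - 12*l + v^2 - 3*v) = 4*l + v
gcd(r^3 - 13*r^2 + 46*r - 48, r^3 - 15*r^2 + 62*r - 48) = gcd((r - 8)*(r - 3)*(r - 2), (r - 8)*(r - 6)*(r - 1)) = r - 8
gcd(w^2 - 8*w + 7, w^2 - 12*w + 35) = w - 7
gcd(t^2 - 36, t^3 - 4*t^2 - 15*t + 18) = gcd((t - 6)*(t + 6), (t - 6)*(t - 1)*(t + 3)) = t - 6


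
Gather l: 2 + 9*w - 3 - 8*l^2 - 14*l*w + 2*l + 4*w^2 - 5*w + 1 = -8*l^2 + l*(2 - 14*w) + 4*w^2 + 4*w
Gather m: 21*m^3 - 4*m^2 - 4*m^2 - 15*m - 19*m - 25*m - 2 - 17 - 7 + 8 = 21*m^3 - 8*m^2 - 59*m - 18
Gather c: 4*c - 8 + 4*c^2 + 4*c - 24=4*c^2 + 8*c - 32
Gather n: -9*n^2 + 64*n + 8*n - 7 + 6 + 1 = -9*n^2 + 72*n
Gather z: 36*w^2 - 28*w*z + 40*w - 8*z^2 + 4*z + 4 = 36*w^2 + 40*w - 8*z^2 + z*(4 - 28*w) + 4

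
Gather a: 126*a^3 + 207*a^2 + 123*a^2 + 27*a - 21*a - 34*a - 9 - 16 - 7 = 126*a^3 + 330*a^2 - 28*a - 32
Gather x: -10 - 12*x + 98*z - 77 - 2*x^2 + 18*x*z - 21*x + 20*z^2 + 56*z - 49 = -2*x^2 + x*(18*z - 33) + 20*z^2 + 154*z - 136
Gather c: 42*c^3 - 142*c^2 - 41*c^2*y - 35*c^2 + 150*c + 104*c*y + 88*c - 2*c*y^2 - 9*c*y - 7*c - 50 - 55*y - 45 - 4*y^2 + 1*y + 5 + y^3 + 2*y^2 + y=42*c^3 + c^2*(-41*y - 177) + c*(-2*y^2 + 95*y + 231) + y^3 - 2*y^2 - 53*y - 90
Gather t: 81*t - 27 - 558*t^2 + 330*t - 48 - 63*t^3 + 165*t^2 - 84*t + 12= -63*t^3 - 393*t^2 + 327*t - 63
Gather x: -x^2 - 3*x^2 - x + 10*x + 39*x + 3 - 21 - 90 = -4*x^2 + 48*x - 108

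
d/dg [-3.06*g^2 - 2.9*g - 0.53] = -6.12*g - 2.9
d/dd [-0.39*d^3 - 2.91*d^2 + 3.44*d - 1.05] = -1.17*d^2 - 5.82*d + 3.44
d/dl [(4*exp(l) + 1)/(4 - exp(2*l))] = 2*(2*exp(2*l) + exp(l) + 8)*exp(l)/(exp(4*l) - 8*exp(2*l) + 16)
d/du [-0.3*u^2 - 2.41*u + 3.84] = -0.6*u - 2.41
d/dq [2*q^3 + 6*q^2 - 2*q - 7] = 6*q^2 + 12*q - 2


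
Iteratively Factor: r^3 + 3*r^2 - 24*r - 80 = (r + 4)*(r^2 - r - 20) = (r - 5)*(r + 4)*(r + 4)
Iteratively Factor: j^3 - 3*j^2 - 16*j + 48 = (j - 3)*(j^2 - 16) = (j - 4)*(j - 3)*(j + 4)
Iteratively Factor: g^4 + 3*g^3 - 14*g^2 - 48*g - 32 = (g - 4)*(g^3 + 7*g^2 + 14*g + 8) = (g - 4)*(g + 1)*(g^2 + 6*g + 8) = (g - 4)*(g + 1)*(g + 4)*(g + 2)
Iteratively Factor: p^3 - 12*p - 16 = (p + 2)*(p^2 - 2*p - 8) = (p + 2)^2*(p - 4)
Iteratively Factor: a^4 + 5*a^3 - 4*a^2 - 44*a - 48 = (a + 2)*(a^3 + 3*a^2 - 10*a - 24) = (a + 2)*(a + 4)*(a^2 - a - 6) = (a - 3)*(a + 2)*(a + 4)*(a + 2)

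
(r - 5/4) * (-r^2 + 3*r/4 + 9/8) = -r^3 + 2*r^2 + 3*r/16 - 45/32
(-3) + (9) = 6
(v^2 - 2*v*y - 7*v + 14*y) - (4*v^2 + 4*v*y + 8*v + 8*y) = -3*v^2 - 6*v*y - 15*v + 6*y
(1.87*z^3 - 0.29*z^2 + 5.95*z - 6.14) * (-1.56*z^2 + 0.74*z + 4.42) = -2.9172*z^5 + 1.8362*z^4 - 1.2312*z^3 + 12.6996*z^2 + 21.7554*z - 27.1388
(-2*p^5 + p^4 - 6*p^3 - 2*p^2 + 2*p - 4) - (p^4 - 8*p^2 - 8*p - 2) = -2*p^5 - 6*p^3 + 6*p^2 + 10*p - 2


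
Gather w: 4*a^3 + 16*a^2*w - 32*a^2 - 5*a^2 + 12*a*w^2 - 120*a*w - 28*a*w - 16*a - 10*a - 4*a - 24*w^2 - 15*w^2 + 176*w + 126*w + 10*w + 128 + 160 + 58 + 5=4*a^3 - 37*a^2 - 30*a + w^2*(12*a - 39) + w*(16*a^2 - 148*a + 312) + 351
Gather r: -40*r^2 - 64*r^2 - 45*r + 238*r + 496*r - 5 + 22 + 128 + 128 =-104*r^2 + 689*r + 273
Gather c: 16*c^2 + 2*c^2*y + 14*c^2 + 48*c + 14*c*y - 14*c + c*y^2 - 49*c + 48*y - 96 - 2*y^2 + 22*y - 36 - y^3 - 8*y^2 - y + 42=c^2*(2*y + 30) + c*(y^2 + 14*y - 15) - y^3 - 10*y^2 + 69*y - 90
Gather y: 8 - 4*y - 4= 4 - 4*y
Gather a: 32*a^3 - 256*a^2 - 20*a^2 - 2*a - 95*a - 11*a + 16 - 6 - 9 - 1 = 32*a^3 - 276*a^2 - 108*a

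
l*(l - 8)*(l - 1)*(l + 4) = l^4 - 5*l^3 - 28*l^2 + 32*l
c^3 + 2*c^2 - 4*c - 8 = (c - 2)*(c + 2)^2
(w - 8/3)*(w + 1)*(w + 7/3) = w^3 + 2*w^2/3 - 59*w/9 - 56/9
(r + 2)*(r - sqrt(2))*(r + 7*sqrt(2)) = r^3 + 2*r^2 + 6*sqrt(2)*r^2 - 14*r + 12*sqrt(2)*r - 28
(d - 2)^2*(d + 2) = d^3 - 2*d^2 - 4*d + 8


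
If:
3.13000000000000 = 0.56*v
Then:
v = 5.59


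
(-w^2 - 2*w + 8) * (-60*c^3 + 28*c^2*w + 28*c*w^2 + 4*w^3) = 60*c^3*w^2 + 120*c^3*w - 480*c^3 - 28*c^2*w^3 - 56*c^2*w^2 + 224*c^2*w - 28*c*w^4 - 56*c*w^3 + 224*c*w^2 - 4*w^5 - 8*w^4 + 32*w^3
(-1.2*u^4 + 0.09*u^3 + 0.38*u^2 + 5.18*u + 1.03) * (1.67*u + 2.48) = -2.004*u^5 - 2.8257*u^4 + 0.8578*u^3 + 9.593*u^2 + 14.5665*u + 2.5544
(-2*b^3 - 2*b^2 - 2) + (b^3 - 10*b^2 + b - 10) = -b^3 - 12*b^2 + b - 12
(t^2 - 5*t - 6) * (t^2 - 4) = t^4 - 5*t^3 - 10*t^2 + 20*t + 24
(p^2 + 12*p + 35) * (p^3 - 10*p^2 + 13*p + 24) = p^5 + 2*p^4 - 72*p^3 - 170*p^2 + 743*p + 840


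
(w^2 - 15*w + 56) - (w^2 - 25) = 81 - 15*w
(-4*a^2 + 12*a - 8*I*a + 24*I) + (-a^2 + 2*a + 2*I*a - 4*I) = -5*a^2 + 14*a - 6*I*a + 20*I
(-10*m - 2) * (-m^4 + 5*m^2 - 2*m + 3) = 10*m^5 + 2*m^4 - 50*m^3 + 10*m^2 - 26*m - 6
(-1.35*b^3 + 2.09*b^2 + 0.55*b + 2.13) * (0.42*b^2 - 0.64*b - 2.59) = -0.567*b^5 + 1.7418*b^4 + 2.3899*b^3 - 4.8705*b^2 - 2.7877*b - 5.5167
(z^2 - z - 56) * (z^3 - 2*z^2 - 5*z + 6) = z^5 - 3*z^4 - 59*z^3 + 123*z^2 + 274*z - 336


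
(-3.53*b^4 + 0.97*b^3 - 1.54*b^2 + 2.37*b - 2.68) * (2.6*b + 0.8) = -9.178*b^5 - 0.302*b^4 - 3.228*b^3 + 4.93*b^2 - 5.072*b - 2.144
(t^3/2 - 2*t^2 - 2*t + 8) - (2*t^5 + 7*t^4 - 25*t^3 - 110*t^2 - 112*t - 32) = -2*t^5 - 7*t^4 + 51*t^3/2 + 108*t^2 + 110*t + 40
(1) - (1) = 0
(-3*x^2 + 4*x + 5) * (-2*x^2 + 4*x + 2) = 6*x^4 - 20*x^3 + 28*x + 10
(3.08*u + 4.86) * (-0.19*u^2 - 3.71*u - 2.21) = -0.5852*u^3 - 12.3502*u^2 - 24.8374*u - 10.7406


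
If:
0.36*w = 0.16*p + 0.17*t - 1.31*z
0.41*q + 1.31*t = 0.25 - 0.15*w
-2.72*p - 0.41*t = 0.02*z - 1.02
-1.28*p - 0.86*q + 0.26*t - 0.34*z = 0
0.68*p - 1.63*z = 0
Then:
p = 0.32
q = -0.43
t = 0.35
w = -0.18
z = 0.13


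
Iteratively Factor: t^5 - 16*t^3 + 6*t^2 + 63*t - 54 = (t - 1)*(t^4 + t^3 - 15*t^2 - 9*t + 54) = (t - 1)*(t + 3)*(t^3 - 2*t^2 - 9*t + 18) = (t - 3)*(t - 1)*(t + 3)*(t^2 + t - 6) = (t - 3)*(t - 2)*(t - 1)*(t + 3)*(t + 3)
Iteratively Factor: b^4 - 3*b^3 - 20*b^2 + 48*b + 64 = (b + 4)*(b^3 - 7*b^2 + 8*b + 16) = (b - 4)*(b + 4)*(b^2 - 3*b - 4) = (b - 4)^2*(b + 4)*(b + 1)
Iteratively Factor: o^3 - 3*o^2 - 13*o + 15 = (o - 5)*(o^2 + 2*o - 3) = (o - 5)*(o + 3)*(o - 1)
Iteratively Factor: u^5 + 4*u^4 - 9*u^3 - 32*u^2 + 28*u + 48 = (u - 2)*(u^4 + 6*u^3 + 3*u^2 - 26*u - 24) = (u - 2)*(u + 4)*(u^3 + 2*u^2 - 5*u - 6) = (u - 2)^2*(u + 4)*(u^2 + 4*u + 3) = (u - 2)^2*(u + 1)*(u + 4)*(u + 3)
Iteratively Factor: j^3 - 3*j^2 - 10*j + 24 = (j + 3)*(j^2 - 6*j + 8) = (j - 4)*(j + 3)*(j - 2)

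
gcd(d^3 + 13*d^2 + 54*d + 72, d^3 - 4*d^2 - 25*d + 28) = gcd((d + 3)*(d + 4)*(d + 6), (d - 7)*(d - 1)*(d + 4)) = d + 4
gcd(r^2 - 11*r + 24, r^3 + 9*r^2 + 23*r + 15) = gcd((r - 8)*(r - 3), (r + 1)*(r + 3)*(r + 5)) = 1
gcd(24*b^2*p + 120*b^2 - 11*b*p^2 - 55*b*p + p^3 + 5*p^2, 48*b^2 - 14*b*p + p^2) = -8*b + p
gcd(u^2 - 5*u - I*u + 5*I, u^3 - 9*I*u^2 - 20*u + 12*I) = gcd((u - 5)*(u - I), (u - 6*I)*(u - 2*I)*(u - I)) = u - I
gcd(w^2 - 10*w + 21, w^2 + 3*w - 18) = w - 3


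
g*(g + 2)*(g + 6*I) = g^3 + 2*g^2 + 6*I*g^2 + 12*I*g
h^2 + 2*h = h*(h + 2)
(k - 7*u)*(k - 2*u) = k^2 - 9*k*u + 14*u^2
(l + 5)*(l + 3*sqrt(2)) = l^2 + 3*sqrt(2)*l + 5*l + 15*sqrt(2)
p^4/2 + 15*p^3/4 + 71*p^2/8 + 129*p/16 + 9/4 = (p/2 + 1/4)*(p + 3/2)^2*(p + 4)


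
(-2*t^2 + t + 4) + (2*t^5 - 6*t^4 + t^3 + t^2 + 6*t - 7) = 2*t^5 - 6*t^4 + t^3 - t^2 + 7*t - 3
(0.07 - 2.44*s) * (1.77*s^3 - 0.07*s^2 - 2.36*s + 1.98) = -4.3188*s^4 + 0.2947*s^3 + 5.7535*s^2 - 4.9964*s + 0.1386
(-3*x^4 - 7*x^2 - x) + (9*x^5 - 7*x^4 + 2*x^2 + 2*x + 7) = 9*x^5 - 10*x^4 - 5*x^2 + x + 7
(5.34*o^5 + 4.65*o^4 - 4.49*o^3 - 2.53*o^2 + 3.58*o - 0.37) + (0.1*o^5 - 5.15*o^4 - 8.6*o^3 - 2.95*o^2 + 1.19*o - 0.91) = 5.44*o^5 - 0.5*o^4 - 13.09*o^3 - 5.48*o^2 + 4.77*o - 1.28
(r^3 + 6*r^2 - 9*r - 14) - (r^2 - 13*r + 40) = r^3 + 5*r^2 + 4*r - 54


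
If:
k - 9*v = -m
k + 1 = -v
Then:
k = -v - 1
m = 10*v + 1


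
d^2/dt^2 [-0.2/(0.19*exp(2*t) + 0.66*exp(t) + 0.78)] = ((0.152*exp(t) + 0.132)*(0.19*exp(2*t) + 0.66*exp(t) + 0.78) - 0.2*(0.38*exp(t) + 0.66)*(0.76*exp(t) + 1.32)*exp(t))*exp(t)/(0.19*exp(2*t) + 0.66*exp(t) + 0.78)^3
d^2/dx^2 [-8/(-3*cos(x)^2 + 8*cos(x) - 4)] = 16*(-18*sin(x)^4 + 17*sin(x)^2 - 61*cos(x) + 9*cos(3*x) + 53)/((cos(x) - 2)^3*(3*cos(x) - 2)^3)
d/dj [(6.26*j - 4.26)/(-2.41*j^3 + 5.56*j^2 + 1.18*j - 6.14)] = (30.1732*j^3 - 65.6054*j^2 + 47.3712*j - 33.4096)/(5.8081*j^6 - 26.7992*j^5 + 25.226*j^4 + 42.7164*j^3 - 66.8844*j^2 - 14.4904*j + 37.6996)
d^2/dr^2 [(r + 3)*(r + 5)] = 2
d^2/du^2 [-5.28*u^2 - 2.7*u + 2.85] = -10.5600000000000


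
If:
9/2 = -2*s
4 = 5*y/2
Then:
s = -9/4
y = 8/5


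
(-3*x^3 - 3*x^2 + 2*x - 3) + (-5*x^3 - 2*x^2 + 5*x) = -8*x^3 - 5*x^2 + 7*x - 3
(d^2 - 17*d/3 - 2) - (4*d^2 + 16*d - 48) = -3*d^2 - 65*d/3 + 46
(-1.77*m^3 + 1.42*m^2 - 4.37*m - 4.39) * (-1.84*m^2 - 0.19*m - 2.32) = 3.2568*m^5 - 2.2765*m^4 + 11.8774*m^3 + 5.6135*m^2 + 10.9725*m + 10.1848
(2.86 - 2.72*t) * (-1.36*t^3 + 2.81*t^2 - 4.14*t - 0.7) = 3.6992*t^4 - 11.5328*t^3 + 19.2974*t^2 - 9.9364*t - 2.002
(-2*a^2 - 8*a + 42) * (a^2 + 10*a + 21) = -2*a^4 - 28*a^3 - 80*a^2 + 252*a + 882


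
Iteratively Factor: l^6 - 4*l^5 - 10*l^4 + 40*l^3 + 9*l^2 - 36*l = (l + 3)*(l^5 - 7*l^4 + 11*l^3 + 7*l^2 - 12*l) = (l + 1)*(l + 3)*(l^4 - 8*l^3 + 19*l^2 - 12*l) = (l - 4)*(l + 1)*(l + 3)*(l^3 - 4*l^2 + 3*l) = (l - 4)*(l - 1)*(l + 1)*(l + 3)*(l^2 - 3*l) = (l - 4)*(l - 3)*(l - 1)*(l + 1)*(l + 3)*(l)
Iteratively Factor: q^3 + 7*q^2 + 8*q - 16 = (q - 1)*(q^2 + 8*q + 16) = (q - 1)*(q + 4)*(q + 4)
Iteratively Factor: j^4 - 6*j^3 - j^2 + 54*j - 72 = (j - 3)*(j^3 - 3*j^2 - 10*j + 24) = (j - 3)*(j + 3)*(j^2 - 6*j + 8) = (j - 3)*(j - 2)*(j + 3)*(j - 4)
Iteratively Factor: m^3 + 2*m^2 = (m)*(m^2 + 2*m) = m^2*(m + 2)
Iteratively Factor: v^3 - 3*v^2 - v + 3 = (v - 3)*(v^2 - 1) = (v - 3)*(v - 1)*(v + 1)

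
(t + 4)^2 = t^2 + 8*t + 16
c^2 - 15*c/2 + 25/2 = (c - 5)*(c - 5/2)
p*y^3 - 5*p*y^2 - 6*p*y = y*(y - 6)*(p*y + p)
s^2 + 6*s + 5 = (s + 1)*(s + 5)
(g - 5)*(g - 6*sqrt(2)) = g^2 - 6*sqrt(2)*g - 5*g + 30*sqrt(2)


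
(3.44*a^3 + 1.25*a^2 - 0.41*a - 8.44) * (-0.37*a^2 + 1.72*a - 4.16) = -1.2728*a^5 + 5.4543*a^4 - 12.0087*a^3 - 2.7824*a^2 - 12.8112*a + 35.1104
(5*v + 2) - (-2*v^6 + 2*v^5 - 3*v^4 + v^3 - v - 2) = 2*v^6 - 2*v^5 + 3*v^4 - v^3 + 6*v + 4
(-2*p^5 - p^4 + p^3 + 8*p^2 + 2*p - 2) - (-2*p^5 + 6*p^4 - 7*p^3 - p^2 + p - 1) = -7*p^4 + 8*p^3 + 9*p^2 + p - 1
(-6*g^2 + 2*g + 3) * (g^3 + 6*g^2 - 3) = -6*g^5 - 34*g^4 + 15*g^3 + 36*g^2 - 6*g - 9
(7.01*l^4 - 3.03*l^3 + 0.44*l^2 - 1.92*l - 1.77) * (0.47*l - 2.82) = 3.2947*l^5 - 21.1923*l^4 + 8.7514*l^3 - 2.1432*l^2 + 4.5825*l + 4.9914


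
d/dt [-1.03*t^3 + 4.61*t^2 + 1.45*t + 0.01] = -3.09*t^2 + 9.22*t + 1.45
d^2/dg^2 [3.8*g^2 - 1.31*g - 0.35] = 7.60000000000000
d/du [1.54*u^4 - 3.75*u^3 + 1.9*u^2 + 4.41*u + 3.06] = 6.16*u^3 - 11.25*u^2 + 3.8*u + 4.41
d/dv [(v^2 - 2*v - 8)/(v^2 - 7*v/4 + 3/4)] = 4*(v^2 + 70*v - 62)/(16*v^4 - 56*v^3 + 73*v^2 - 42*v + 9)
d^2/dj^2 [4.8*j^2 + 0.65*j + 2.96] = 9.60000000000000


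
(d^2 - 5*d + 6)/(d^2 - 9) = (d - 2)/(d + 3)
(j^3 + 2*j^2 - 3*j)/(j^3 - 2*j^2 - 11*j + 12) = j/(j - 4)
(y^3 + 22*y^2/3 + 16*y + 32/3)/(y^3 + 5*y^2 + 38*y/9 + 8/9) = 3*(3*y^2 + 10*y + 8)/(9*y^2 + 9*y + 2)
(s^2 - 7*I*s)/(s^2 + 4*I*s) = (s - 7*I)/(s + 4*I)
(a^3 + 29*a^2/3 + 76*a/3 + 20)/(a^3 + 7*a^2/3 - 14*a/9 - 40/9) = 3*(a + 6)/(3*a - 4)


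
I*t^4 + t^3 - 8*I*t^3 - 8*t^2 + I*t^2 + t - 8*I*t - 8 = (t - 8)*(t - I)*(t + I)*(I*t + 1)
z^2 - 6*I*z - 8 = (z - 4*I)*(z - 2*I)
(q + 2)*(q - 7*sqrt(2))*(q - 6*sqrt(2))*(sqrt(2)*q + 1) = sqrt(2)*q^4 - 25*q^3 + 2*sqrt(2)*q^3 - 50*q^2 + 71*sqrt(2)*q^2 + 84*q + 142*sqrt(2)*q + 168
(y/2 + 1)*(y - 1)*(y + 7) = y^3/2 + 4*y^2 + 5*y/2 - 7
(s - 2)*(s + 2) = s^2 - 4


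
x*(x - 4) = x^2 - 4*x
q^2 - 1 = (q - 1)*(q + 1)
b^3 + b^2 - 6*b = b*(b - 2)*(b + 3)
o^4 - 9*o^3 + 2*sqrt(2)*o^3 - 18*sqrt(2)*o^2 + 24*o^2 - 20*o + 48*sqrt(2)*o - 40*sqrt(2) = (o - 5)*(o - 2)^2*(o + 2*sqrt(2))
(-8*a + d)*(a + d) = -8*a^2 - 7*a*d + d^2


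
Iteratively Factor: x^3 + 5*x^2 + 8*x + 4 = (x + 2)*(x^2 + 3*x + 2) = (x + 2)^2*(x + 1)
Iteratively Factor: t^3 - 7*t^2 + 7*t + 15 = (t - 3)*(t^2 - 4*t - 5) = (t - 3)*(t + 1)*(t - 5)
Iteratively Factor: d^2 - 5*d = (d - 5)*(d)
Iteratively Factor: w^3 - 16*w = (w)*(w^2 - 16) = w*(w + 4)*(w - 4)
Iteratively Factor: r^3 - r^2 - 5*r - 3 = (r - 3)*(r^2 + 2*r + 1) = (r - 3)*(r + 1)*(r + 1)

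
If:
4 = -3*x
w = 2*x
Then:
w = -8/3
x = -4/3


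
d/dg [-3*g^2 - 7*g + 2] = -6*g - 7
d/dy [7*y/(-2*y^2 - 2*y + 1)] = 7*(2*y^2 + 1)/(4*y^4 + 8*y^3 - 4*y + 1)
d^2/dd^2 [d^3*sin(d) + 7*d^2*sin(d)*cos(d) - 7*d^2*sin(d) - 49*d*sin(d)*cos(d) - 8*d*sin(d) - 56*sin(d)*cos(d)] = -d^3*sin(d) + 7*d^2*sin(d) - 14*d^2*sin(2*d) + 6*d^2*cos(d) + 14*d*sin(d) + 98*d*sin(2*d) - 28*d*cos(d) + 28*d*cos(2*d) - 14*sin(d) + 119*sin(2*d) - 16*cos(d) - 98*cos(2*d)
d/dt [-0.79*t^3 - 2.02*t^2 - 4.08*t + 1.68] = -2.37*t^2 - 4.04*t - 4.08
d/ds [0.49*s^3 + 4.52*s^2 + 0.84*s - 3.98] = 1.47*s^2 + 9.04*s + 0.84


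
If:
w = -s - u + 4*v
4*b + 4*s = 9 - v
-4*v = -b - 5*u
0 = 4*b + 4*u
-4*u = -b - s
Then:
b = -9/17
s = 45/17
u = 9/17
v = 9/17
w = -18/17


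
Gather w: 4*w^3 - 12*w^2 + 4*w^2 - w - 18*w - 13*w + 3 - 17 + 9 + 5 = 4*w^3 - 8*w^2 - 32*w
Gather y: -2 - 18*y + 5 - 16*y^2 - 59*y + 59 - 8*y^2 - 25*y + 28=-24*y^2 - 102*y + 90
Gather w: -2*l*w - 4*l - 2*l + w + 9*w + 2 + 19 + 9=-6*l + w*(10 - 2*l) + 30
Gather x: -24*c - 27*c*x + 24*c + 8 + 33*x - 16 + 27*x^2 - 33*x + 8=-27*c*x + 27*x^2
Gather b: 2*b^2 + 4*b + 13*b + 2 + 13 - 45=2*b^2 + 17*b - 30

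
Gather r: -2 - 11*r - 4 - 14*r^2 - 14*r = -14*r^2 - 25*r - 6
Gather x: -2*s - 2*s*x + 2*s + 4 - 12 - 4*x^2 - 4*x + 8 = -4*x^2 + x*(-2*s - 4)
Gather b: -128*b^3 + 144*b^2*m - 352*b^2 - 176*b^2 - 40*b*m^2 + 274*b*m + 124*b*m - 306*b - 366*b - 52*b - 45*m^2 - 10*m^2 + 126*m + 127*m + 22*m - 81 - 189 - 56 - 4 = -128*b^3 + b^2*(144*m - 528) + b*(-40*m^2 + 398*m - 724) - 55*m^2 + 275*m - 330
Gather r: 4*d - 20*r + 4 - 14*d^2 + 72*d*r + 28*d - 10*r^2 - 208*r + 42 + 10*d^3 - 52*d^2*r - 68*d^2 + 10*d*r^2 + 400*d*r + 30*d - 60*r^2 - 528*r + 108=10*d^3 - 82*d^2 + 62*d + r^2*(10*d - 70) + r*(-52*d^2 + 472*d - 756) + 154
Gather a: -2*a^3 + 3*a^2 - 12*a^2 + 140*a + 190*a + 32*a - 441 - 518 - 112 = -2*a^3 - 9*a^2 + 362*a - 1071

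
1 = 1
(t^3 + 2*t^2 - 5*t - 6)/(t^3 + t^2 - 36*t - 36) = (t^2 + t - 6)/(t^2 - 36)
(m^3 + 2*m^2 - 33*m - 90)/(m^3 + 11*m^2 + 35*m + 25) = (m^2 - 3*m - 18)/(m^2 + 6*m + 5)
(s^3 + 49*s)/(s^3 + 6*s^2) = (s^2 + 49)/(s*(s + 6))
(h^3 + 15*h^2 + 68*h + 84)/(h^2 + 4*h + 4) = (h^2 + 13*h + 42)/(h + 2)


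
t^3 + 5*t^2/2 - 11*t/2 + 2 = (t - 1)*(t - 1/2)*(t + 4)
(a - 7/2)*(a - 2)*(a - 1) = a^3 - 13*a^2/2 + 25*a/2 - 7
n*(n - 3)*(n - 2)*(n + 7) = n^4 + 2*n^3 - 29*n^2 + 42*n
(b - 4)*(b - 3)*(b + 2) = b^3 - 5*b^2 - 2*b + 24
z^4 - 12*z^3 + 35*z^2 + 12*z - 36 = (z - 6)^2*(z - 1)*(z + 1)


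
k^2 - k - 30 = (k - 6)*(k + 5)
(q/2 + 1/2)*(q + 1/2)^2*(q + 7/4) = q^4/2 + 15*q^3/8 + 19*q^2/8 + 39*q/32 + 7/32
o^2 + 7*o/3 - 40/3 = (o - 8/3)*(o + 5)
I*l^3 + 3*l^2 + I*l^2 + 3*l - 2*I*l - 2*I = (l - 2*I)*(l - I)*(I*l + I)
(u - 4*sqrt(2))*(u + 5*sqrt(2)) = u^2 + sqrt(2)*u - 40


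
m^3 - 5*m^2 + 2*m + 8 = (m - 4)*(m - 2)*(m + 1)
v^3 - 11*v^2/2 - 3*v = v*(v - 6)*(v + 1/2)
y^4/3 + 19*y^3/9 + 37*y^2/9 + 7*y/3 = y*(y/3 + 1/3)*(y + 7/3)*(y + 3)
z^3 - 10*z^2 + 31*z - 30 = (z - 5)*(z - 3)*(z - 2)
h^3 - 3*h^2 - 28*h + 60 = (h - 6)*(h - 2)*(h + 5)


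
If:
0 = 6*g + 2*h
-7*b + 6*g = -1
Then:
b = 1/7 - 2*h/7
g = -h/3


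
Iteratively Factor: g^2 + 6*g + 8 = (g + 2)*(g + 4)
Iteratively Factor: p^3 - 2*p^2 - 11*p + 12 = (p - 4)*(p^2 + 2*p - 3) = (p - 4)*(p + 3)*(p - 1)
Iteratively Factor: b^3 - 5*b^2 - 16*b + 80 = (b + 4)*(b^2 - 9*b + 20) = (b - 4)*(b + 4)*(b - 5)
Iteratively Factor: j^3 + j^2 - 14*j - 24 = (j + 3)*(j^2 - 2*j - 8) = (j + 2)*(j + 3)*(j - 4)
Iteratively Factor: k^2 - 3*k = (k)*(k - 3)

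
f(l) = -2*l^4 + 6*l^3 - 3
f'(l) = -8*l^3 + 18*l^2 = l^2*(18 - 8*l)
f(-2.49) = -172.51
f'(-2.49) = 235.11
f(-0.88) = -8.29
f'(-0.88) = 19.39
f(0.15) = -2.98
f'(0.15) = 0.38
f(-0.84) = -7.55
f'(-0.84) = 17.44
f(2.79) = 6.12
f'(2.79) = -33.63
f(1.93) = 12.38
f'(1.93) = 9.54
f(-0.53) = -4.05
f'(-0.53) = 6.25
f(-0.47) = -3.72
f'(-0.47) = 4.81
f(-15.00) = -121503.00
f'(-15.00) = 31050.00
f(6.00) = -1299.00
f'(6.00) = -1080.00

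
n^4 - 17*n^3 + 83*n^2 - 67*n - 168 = (n - 8)*(n - 7)*(n - 3)*(n + 1)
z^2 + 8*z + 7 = (z + 1)*(z + 7)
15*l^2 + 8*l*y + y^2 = (3*l + y)*(5*l + y)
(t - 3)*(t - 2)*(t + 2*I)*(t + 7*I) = t^4 - 5*t^3 + 9*I*t^3 - 8*t^2 - 45*I*t^2 + 70*t + 54*I*t - 84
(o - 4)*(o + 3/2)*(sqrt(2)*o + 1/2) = sqrt(2)*o^3 - 5*sqrt(2)*o^2/2 + o^2/2 - 6*sqrt(2)*o - 5*o/4 - 3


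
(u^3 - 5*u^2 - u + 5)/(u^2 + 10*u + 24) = (u^3 - 5*u^2 - u + 5)/(u^2 + 10*u + 24)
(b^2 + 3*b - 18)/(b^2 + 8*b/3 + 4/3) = 3*(b^2 + 3*b - 18)/(3*b^2 + 8*b + 4)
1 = 1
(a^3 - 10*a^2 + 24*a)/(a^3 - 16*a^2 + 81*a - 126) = a*(a - 4)/(a^2 - 10*a + 21)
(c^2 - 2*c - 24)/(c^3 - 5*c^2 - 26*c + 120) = (c + 4)/(c^2 + c - 20)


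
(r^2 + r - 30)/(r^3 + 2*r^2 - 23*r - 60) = (r + 6)/(r^2 + 7*r + 12)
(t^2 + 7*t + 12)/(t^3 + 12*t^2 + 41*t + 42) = (t + 4)/(t^2 + 9*t + 14)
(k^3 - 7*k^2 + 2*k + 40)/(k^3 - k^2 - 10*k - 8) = (k - 5)/(k + 1)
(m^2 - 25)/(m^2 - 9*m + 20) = (m + 5)/(m - 4)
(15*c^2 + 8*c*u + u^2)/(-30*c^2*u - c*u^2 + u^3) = (3*c + u)/(u*(-6*c + u))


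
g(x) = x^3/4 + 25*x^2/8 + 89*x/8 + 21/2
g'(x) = 3*x^2/4 + 25*x/4 + 89/8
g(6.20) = 259.18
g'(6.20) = 78.70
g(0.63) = 18.81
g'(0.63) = 15.36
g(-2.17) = -1.48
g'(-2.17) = 1.09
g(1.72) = 40.15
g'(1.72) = 24.09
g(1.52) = 35.51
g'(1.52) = 22.36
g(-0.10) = 9.42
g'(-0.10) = 10.51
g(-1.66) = -0.50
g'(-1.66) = 2.82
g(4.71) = 158.35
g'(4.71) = 57.20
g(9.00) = 546.00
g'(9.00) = 128.12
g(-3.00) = -1.50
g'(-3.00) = -0.88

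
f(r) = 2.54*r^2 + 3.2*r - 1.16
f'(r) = 5.08*r + 3.2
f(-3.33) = 16.35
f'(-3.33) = -13.72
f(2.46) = 22.08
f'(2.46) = 15.70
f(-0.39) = -2.02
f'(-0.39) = 1.22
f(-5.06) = 47.68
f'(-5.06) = -22.50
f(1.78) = 12.58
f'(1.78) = 12.24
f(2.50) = 22.72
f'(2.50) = 15.90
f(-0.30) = -1.89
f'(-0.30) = 1.68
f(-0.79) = -2.10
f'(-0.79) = -0.81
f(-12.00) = 326.20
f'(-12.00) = -57.76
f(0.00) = -1.16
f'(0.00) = 3.20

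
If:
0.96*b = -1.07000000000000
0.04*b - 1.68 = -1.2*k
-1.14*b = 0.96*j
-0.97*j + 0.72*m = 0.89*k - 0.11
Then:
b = -1.11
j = 1.32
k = 1.44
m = 3.41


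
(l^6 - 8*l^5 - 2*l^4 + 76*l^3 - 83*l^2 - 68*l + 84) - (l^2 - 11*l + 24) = l^6 - 8*l^5 - 2*l^4 + 76*l^3 - 84*l^2 - 57*l + 60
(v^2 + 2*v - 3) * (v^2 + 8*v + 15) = v^4 + 10*v^3 + 28*v^2 + 6*v - 45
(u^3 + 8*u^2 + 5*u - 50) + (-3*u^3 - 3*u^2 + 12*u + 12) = -2*u^3 + 5*u^2 + 17*u - 38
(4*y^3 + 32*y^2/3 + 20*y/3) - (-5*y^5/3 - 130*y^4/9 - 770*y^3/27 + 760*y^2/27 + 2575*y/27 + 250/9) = 5*y^5/3 + 130*y^4/9 + 878*y^3/27 - 472*y^2/27 - 2395*y/27 - 250/9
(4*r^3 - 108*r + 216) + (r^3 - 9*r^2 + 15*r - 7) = 5*r^3 - 9*r^2 - 93*r + 209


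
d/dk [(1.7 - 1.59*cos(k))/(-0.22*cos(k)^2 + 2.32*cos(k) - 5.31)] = (0.3498*cos(k)^2 - 0.748*cos(k) - 4.4989)*sin(k)/(0.0484*cos(k)^4 - 1.0208*cos(k)^3 + 7.7188*cos(k)^2 - 24.6384*cos(k) + 28.1961)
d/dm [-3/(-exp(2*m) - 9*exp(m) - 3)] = (-6*exp(m) - 27)*exp(m)/(exp(2*m) + 9*exp(m) + 3)^2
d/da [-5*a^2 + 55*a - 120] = 55 - 10*a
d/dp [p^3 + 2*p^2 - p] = 3*p^2 + 4*p - 1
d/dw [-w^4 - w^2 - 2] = -4*w^3 - 2*w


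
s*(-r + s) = -r*s + s^2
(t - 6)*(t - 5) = t^2 - 11*t + 30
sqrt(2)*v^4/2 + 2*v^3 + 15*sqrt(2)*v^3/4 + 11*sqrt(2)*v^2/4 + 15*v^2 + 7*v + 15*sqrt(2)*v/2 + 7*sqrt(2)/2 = (v/2 + sqrt(2)/2)*(v + 7)*(v + sqrt(2))*(sqrt(2)*v + sqrt(2)/2)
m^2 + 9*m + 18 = (m + 3)*(m + 6)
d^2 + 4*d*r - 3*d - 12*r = (d - 3)*(d + 4*r)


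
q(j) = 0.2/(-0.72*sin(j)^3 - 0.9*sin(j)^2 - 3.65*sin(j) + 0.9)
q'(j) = 0.2*(2.16*sin(j)^2*cos(j) + 1.8*sin(j)*cos(j) + 3.65*cos(j))/(-0.72*sin(j)^3 - 0.9*sin(j)^2 - 3.65*sin(j) + 0.9)^2 = (0.432*sin(j)^2 + 0.36*sin(j) + 0.73)*cos(j)/(0.72*sin(j)^3 + 0.9*sin(j)^2 + 3.65*sin(j) - 0.9)^2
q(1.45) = -0.05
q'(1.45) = 0.01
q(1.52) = -0.05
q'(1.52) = 0.00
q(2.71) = -0.24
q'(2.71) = -1.24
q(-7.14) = 0.06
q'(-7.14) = 0.04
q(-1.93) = 0.05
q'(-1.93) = -0.02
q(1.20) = -0.05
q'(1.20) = 0.03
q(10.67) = 0.05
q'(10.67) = -0.01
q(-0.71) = 0.06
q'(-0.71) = 0.05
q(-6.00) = -0.97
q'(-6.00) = 19.59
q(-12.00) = -0.14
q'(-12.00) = 0.43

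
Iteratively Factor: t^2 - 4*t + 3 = (t - 3)*(t - 1)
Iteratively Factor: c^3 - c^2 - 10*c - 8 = (c - 4)*(c^2 + 3*c + 2) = (c - 4)*(c + 2)*(c + 1)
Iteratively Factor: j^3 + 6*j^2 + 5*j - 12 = (j + 4)*(j^2 + 2*j - 3) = (j - 1)*(j + 4)*(j + 3)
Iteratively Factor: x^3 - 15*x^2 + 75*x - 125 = (x - 5)*(x^2 - 10*x + 25) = (x - 5)^2*(x - 5)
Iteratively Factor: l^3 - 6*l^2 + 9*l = (l - 3)*(l^2 - 3*l) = (l - 3)^2*(l)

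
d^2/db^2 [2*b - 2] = 0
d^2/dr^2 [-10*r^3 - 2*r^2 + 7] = -60*r - 4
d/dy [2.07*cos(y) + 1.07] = -2.07*sin(y)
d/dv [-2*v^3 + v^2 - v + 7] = -6*v^2 + 2*v - 1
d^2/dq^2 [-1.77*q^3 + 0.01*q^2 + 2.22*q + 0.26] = 0.02 - 10.62*q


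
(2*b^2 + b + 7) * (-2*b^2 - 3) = -4*b^4 - 2*b^3 - 20*b^2 - 3*b - 21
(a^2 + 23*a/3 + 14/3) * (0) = 0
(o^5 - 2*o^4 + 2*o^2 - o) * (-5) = -5*o^5 + 10*o^4 - 10*o^2 + 5*o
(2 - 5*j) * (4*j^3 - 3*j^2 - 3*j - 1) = -20*j^4 + 23*j^3 + 9*j^2 - j - 2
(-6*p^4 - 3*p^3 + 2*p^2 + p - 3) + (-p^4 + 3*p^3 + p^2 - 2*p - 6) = -7*p^4 + 3*p^2 - p - 9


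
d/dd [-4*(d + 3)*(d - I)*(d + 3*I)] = -12*d^2 - d*(24 + 16*I) - 12 - 24*I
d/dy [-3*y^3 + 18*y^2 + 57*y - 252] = -9*y^2 + 36*y + 57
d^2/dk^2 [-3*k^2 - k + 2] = -6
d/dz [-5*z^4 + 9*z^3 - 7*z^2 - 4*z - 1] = -20*z^3 + 27*z^2 - 14*z - 4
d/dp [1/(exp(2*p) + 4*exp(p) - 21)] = 2*(-exp(p) - 2)*exp(p)/(exp(2*p) + 4*exp(p) - 21)^2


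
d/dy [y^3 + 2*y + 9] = 3*y^2 + 2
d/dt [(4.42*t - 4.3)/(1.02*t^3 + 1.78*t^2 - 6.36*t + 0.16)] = (-9.0168*t^3 + 5.2904*t^2 + 15.308*t - 26.6408)/(1.0404*t^6 + 3.6312*t^5 - 9.806*t^4 - 22.3152*t^3 + 41.0192*t^2 - 2.0352*t + 0.0256)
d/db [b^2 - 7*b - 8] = 2*b - 7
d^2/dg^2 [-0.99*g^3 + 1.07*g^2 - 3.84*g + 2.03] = 2.14 - 5.94*g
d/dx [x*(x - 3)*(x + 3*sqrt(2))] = 3*x^2 - 6*x + 6*sqrt(2)*x - 9*sqrt(2)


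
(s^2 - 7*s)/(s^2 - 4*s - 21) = s/(s + 3)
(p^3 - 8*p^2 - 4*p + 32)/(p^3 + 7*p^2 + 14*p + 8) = (p^2 - 10*p + 16)/(p^2 + 5*p + 4)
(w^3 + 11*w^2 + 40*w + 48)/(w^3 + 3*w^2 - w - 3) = (w^2 + 8*w + 16)/(w^2 - 1)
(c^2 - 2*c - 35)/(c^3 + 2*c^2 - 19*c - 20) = (c - 7)/(c^2 - 3*c - 4)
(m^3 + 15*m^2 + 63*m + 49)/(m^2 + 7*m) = m + 8 + 7/m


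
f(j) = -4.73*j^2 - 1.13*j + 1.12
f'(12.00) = -114.65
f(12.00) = -693.56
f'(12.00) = -114.65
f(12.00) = -693.56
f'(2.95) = -29.04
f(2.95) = -43.38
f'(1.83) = -18.44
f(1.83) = -16.79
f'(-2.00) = 17.79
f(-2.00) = -15.54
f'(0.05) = -1.60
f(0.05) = 1.05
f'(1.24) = -12.86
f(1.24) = -7.55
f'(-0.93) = 7.67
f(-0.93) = -1.92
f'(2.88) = -28.37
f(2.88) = -41.37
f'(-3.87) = 35.48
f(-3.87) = -65.35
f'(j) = -9.46*j - 1.13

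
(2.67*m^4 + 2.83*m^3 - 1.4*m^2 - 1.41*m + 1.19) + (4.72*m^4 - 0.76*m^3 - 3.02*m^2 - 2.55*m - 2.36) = 7.39*m^4 + 2.07*m^3 - 4.42*m^2 - 3.96*m - 1.17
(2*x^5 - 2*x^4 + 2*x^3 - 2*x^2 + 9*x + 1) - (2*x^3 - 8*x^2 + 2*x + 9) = 2*x^5 - 2*x^4 + 6*x^2 + 7*x - 8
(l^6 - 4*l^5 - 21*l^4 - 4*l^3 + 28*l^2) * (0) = 0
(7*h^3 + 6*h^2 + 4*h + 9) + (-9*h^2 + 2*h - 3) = 7*h^3 - 3*h^2 + 6*h + 6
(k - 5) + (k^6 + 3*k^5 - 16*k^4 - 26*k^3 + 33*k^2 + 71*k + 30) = k^6 + 3*k^5 - 16*k^4 - 26*k^3 + 33*k^2 + 72*k + 25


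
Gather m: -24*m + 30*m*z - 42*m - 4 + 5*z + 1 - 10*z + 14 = m*(30*z - 66) - 5*z + 11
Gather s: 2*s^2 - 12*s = 2*s^2 - 12*s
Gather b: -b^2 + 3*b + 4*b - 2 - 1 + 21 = -b^2 + 7*b + 18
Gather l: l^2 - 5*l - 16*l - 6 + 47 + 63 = l^2 - 21*l + 104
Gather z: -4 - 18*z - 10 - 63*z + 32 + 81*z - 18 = 0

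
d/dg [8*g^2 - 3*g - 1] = 16*g - 3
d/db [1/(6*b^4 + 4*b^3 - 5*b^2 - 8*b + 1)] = 2*(-12*b^3 - 6*b^2 + 5*b + 4)/(6*b^4 + 4*b^3 - 5*b^2 - 8*b + 1)^2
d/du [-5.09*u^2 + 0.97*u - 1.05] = 0.97 - 10.18*u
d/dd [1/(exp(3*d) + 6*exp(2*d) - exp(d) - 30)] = (-3*exp(2*d) - 12*exp(d) + 1)*exp(d)/(exp(3*d) + 6*exp(2*d) - exp(d) - 30)^2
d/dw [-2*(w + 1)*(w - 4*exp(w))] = 8*w*exp(w) - 4*w + 16*exp(w) - 2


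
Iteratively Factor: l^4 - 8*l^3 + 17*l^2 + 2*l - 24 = (l + 1)*(l^3 - 9*l^2 + 26*l - 24) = (l - 2)*(l + 1)*(l^2 - 7*l + 12) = (l - 4)*(l - 2)*(l + 1)*(l - 3)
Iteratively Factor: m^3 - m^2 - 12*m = (m - 4)*(m^2 + 3*m) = m*(m - 4)*(m + 3)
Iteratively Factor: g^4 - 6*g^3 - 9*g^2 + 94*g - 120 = (g - 2)*(g^3 - 4*g^2 - 17*g + 60) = (g - 2)*(g + 4)*(g^2 - 8*g + 15) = (g - 5)*(g - 2)*(g + 4)*(g - 3)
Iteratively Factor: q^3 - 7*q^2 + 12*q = (q - 3)*(q^2 - 4*q) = (q - 4)*(q - 3)*(q)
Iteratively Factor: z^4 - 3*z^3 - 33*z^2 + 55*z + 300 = (z + 4)*(z^3 - 7*z^2 - 5*z + 75) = (z - 5)*(z + 4)*(z^2 - 2*z - 15) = (z - 5)*(z + 3)*(z + 4)*(z - 5)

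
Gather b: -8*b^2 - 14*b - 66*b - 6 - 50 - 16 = -8*b^2 - 80*b - 72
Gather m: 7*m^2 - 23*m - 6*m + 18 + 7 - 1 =7*m^2 - 29*m + 24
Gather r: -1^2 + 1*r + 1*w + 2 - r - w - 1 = 0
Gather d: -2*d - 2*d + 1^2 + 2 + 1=4 - 4*d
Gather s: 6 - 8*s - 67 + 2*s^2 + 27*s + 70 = 2*s^2 + 19*s + 9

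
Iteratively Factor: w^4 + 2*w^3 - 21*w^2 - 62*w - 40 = (w + 4)*(w^3 - 2*w^2 - 13*w - 10) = (w + 2)*(w + 4)*(w^2 - 4*w - 5) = (w + 1)*(w + 2)*(w + 4)*(w - 5)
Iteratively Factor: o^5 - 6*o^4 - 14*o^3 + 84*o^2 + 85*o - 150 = (o + 3)*(o^4 - 9*o^3 + 13*o^2 + 45*o - 50) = (o + 2)*(o + 3)*(o^3 - 11*o^2 + 35*o - 25) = (o - 5)*(o + 2)*(o + 3)*(o^2 - 6*o + 5) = (o - 5)^2*(o + 2)*(o + 3)*(o - 1)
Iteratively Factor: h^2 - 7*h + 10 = (h - 2)*(h - 5)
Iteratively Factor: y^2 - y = (y - 1)*(y)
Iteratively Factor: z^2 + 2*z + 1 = (z + 1)*(z + 1)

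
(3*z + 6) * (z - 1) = 3*z^2 + 3*z - 6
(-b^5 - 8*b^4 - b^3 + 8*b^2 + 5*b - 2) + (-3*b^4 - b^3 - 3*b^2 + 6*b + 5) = -b^5 - 11*b^4 - 2*b^3 + 5*b^2 + 11*b + 3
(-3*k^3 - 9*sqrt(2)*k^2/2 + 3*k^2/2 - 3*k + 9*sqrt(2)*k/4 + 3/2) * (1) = -3*k^3 - 9*sqrt(2)*k^2/2 + 3*k^2/2 - 3*k + 9*sqrt(2)*k/4 + 3/2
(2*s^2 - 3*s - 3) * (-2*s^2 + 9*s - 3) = -4*s^4 + 24*s^3 - 27*s^2 - 18*s + 9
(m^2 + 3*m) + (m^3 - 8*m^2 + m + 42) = m^3 - 7*m^2 + 4*m + 42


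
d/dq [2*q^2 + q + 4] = 4*q + 1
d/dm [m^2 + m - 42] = 2*m + 1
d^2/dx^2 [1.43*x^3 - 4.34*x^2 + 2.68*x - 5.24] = 8.58*x - 8.68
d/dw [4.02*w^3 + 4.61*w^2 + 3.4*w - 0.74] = 12.06*w^2 + 9.22*w + 3.4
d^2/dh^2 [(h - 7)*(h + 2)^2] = 6*h - 6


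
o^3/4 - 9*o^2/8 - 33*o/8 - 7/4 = (o/4 + 1/2)*(o - 7)*(o + 1/2)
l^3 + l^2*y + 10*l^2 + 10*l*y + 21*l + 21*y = (l + 3)*(l + 7)*(l + y)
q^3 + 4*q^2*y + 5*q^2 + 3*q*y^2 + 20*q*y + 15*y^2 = (q + 5)*(q + y)*(q + 3*y)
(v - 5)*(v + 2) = v^2 - 3*v - 10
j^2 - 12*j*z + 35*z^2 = (j - 7*z)*(j - 5*z)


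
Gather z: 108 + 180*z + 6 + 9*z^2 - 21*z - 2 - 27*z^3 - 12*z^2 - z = -27*z^3 - 3*z^2 + 158*z + 112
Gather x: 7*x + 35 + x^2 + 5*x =x^2 + 12*x + 35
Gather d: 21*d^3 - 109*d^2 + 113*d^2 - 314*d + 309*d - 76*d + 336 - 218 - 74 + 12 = 21*d^3 + 4*d^2 - 81*d + 56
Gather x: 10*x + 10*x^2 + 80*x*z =10*x^2 + x*(80*z + 10)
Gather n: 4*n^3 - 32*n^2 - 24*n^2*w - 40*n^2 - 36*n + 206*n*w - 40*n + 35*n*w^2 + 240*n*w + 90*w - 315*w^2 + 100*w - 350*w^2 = 4*n^3 + n^2*(-24*w - 72) + n*(35*w^2 + 446*w - 76) - 665*w^2 + 190*w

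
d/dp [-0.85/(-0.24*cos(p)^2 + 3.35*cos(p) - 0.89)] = (0.408*cos(p) - 2.8475)*sin(p)/(0.24*cos(p)^2 - 3.35*cos(p) + 0.89)^2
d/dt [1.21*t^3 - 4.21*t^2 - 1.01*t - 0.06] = 3.63*t^2 - 8.42*t - 1.01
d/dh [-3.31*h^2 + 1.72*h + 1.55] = 1.72 - 6.62*h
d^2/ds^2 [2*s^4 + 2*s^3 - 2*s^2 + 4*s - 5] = 24*s^2 + 12*s - 4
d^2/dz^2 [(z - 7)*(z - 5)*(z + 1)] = 6*z - 22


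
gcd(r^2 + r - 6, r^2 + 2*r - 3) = r + 3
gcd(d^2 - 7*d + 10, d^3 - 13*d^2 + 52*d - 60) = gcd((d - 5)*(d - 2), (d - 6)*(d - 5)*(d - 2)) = d^2 - 7*d + 10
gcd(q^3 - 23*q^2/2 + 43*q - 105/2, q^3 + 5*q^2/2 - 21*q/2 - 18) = q - 3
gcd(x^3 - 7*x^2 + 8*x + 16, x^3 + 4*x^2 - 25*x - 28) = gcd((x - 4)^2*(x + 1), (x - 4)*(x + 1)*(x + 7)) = x^2 - 3*x - 4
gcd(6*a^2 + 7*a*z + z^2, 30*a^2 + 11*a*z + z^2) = 6*a + z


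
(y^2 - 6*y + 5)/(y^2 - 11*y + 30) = (y - 1)/(y - 6)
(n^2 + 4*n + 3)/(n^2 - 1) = (n + 3)/(n - 1)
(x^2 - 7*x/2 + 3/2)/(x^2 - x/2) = (x - 3)/x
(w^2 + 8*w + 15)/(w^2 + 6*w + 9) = (w + 5)/(w + 3)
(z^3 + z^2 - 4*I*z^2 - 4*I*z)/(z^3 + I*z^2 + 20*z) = (z + 1)/(z + 5*I)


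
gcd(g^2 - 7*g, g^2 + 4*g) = g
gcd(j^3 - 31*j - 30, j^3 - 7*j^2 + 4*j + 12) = j^2 - 5*j - 6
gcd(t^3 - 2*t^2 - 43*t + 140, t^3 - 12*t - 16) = t - 4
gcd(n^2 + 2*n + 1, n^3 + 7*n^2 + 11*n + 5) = n^2 + 2*n + 1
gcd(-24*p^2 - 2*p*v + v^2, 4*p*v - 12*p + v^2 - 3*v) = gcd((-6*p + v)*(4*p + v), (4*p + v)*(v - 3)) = 4*p + v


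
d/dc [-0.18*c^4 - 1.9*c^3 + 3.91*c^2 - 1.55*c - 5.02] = -0.72*c^3 - 5.7*c^2 + 7.82*c - 1.55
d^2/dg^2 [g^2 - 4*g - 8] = 2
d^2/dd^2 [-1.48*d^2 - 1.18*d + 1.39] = -2.96000000000000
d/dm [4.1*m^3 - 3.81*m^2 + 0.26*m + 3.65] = 12.3*m^2 - 7.62*m + 0.26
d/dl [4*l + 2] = 4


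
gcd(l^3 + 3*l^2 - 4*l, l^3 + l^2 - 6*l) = l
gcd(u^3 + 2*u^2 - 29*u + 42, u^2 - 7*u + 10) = u - 2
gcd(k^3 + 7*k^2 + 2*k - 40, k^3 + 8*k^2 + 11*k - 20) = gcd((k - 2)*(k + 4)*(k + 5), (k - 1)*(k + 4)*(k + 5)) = k^2 + 9*k + 20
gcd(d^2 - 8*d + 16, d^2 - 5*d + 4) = d - 4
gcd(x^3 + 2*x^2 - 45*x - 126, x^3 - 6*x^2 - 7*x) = x - 7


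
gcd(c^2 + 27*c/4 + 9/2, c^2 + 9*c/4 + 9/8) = c + 3/4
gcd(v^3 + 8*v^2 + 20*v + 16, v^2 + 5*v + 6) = v + 2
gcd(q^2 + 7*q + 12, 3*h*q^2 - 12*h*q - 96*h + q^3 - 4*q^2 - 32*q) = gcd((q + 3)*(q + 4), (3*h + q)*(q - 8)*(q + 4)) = q + 4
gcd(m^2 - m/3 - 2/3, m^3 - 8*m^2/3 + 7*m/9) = 1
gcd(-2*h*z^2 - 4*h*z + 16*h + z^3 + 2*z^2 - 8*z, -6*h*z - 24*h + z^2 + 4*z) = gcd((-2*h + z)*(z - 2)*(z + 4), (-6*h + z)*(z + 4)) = z + 4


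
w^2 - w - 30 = (w - 6)*(w + 5)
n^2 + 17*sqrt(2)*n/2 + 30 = (n + 5*sqrt(2)/2)*(n + 6*sqrt(2))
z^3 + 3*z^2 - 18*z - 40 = (z - 4)*(z + 2)*(z + 5)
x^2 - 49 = (x - 7)*(x + 7)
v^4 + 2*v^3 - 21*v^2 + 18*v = v*(v - 3)*(v - 1)*(v + 6)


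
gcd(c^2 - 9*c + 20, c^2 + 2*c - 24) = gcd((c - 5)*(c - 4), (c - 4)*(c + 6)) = c - 4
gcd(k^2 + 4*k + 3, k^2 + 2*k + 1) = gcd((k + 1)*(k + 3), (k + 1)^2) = k + 1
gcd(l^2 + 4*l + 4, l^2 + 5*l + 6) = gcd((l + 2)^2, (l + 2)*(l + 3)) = l + 2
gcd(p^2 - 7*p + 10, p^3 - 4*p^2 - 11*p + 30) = p^2 - 7*p + 10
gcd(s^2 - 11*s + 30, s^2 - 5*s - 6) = s - 6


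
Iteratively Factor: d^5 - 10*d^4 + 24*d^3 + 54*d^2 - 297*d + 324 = (d - 3)*(d^4 - 7*d^3 + 3*d^2 + 63*d - 108) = (d - 3)^2*(d^3 - 4*d^2 - 9*d + 36) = (d - 3)^3*(d^2 - d - 12) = (d - 4)*(d - 3)^3*(d + 3)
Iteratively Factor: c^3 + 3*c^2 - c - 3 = (c - 1)*(c^2 + 4*c + 3) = (c - 1)*(c + 1)*(c + 3)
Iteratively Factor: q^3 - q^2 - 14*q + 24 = (q + 4)*(q^2 - 5*q + 6) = (q - 3)*(q + 4)*(q - 2)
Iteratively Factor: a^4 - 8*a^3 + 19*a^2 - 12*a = (a - 3)*(a^3 - 5*a^2 + 4*a) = (a - 4)*(a - 3)*(a^2 - a) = (a - 4)*(a - 3)*(a - 1)*(a)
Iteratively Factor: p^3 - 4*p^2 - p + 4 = (p + 1)*(p^2 - 5*p + 4) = (p - 1)*(p + 1)*(p - 4)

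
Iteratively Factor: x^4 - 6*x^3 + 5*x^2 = (x - 5)*(x^3 - x^2) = x*(x - 5)*(x^2 - x) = x*(x - 5)*(x - 1)*(x)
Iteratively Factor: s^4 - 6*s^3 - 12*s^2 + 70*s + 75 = (s - 5)*(s^3 - s^2 - 17*s - 15) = (s - 5)*(s + 3)*(s^2 - 4*s - 5) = (s - 5)^2*(s + 3)*(s + 1)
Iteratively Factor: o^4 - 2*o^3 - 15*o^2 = (o)*(o^3 - 2*o^2 - 15*o) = o^2*(o^2 - 2*o - 15) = o^2*(o + 3)*(o - 5)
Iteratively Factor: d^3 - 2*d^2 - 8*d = (d + 2)*(d^2 - 4*d) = (d - 4)*(d + 2)*(d)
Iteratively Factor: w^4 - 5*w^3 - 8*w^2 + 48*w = (w)*(w^3 - 5*w^2 - 8*w + 48) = w*(w - 4)*(w^2 - w - 12) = w*(w - 4)*(w + 3)*(w - 4)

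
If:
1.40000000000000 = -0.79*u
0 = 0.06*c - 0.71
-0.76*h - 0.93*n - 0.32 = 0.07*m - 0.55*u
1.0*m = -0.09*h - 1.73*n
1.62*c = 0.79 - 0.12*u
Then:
No Solution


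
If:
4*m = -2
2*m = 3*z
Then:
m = -1/2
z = -1/3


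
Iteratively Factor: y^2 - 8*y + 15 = (y - 5)*(y - 3)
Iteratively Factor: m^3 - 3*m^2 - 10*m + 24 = (m - 2)*(m^2 - m - 12) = (m - 2)*(m + 3)*(m - 4)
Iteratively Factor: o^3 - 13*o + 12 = (o - 1)*(o^2 + o - 12) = (o - 3)*(o - 1)*(o + 4)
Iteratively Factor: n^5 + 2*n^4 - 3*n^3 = (n + 3)*(n^4 - n^3) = n*(n + 3)*(n^3 - n^2) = n^2*(n + 3)*(n^2 - n) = n^2*(n - 1)*(n + 3)*(n)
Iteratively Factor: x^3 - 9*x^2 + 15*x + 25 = (x - 5)*(x^2 - 4*x - 5) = (x - 5)*(x + 1)*(x - 5)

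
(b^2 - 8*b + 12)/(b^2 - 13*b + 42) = (b - 2)/(b - 7)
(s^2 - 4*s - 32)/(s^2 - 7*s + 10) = (s^2 - 4*s - 32)/(s^2 - 7*s + 10)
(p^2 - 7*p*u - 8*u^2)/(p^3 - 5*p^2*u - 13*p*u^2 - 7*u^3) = (p - 8*u)/(p^2 - 6*p*u - 7*u^2)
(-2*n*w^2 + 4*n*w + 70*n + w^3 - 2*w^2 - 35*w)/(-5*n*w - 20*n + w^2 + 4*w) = (2*n*w^2 - 4*n*w - 70*n - w^3 + 2*w^2 + 35*w)/(5*n*w + 20*n - w^2 - 4*w)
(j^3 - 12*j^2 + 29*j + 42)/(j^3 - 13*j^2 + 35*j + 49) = (j - 6)/(j - 7)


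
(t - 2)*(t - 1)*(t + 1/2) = t^3 - 5*t^2/2 + t/2 + 1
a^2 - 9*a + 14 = (a - 7)*(a - 2)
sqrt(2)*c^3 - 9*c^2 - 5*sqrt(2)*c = c*(c - 5*sqrt(2))*(sqrt(2)*c + 1)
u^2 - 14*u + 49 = (u - 7)^2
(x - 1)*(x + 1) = x^2 - 1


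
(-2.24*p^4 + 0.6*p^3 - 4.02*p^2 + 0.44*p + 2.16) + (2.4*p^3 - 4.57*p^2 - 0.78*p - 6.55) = -2.24*p^4 + 3.0*p^3 - 8.59*p^2 - 0.34*p - 4.39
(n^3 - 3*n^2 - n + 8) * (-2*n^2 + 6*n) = -2*n^5 + 12*n^4 - 16*n^3 - 22*n^2 + 48*n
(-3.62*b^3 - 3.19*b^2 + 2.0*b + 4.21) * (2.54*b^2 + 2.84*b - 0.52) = -9.1948*b^5 - 18.3834*b^4 - 2.0972*b^3 + 18.0322*b^2 + 10.9164*b - 2.1892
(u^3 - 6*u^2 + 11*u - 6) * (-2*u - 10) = -2*u^4 + 2*u^3 + 38*u^2 - 98*u + 60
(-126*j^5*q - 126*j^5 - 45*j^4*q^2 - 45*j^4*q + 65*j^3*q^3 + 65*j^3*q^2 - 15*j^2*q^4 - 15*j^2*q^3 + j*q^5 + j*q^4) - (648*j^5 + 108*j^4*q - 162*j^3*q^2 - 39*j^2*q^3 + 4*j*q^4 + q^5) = -126*j^5*q - 774*j^5 - 45*j^4*q^2 - 153*j^4*q + 65*j^3*q^3 + 227*j^3*q^2 - 15*j^2*q^4 + 24*j^2*q^3 + j*q^5 - 3*j*q^4 - q^5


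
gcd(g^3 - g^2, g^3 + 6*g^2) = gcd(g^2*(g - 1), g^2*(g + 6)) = g^2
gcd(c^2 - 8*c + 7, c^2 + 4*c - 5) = c - 1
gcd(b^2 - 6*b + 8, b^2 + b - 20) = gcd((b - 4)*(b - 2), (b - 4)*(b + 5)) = b - 4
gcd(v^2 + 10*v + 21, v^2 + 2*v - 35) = v + 7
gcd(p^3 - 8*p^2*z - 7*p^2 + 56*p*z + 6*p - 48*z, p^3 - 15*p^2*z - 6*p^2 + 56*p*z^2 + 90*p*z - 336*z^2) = -p^2 + 8*p*z + 6*p - 48*z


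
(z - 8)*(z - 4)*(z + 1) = z^3 - 11*z^2 + 20*z + 32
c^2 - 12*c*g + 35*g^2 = (c - 7*g)*(c - 5*g)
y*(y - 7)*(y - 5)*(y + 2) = y^4 - 10*y^3 + 11*y^2 + 70*y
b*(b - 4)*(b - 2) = b^3 - 6*b^2 + 8*b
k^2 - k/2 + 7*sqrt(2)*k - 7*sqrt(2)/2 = (k - 1/2)*(k + 7*sqrt(2))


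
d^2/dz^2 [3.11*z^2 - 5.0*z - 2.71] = 6.22000000000000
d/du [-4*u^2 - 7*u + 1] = -8*u - 7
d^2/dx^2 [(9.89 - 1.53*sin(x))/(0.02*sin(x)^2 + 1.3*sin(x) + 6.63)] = (0.000612000000000001*sin(x)^5 - 0.055604*sin(x)^4 - 1.989912*sin(x)^3 - 24.631778*sin(x)^2 + 155.256075*sin(x) + 57.179512)/(0.02*sin(x)^2 + 1.3*sin(x) + 6.63)^3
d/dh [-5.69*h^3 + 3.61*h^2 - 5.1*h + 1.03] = -17.07*h^2 + 7.22*h - 5.1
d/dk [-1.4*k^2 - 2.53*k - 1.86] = -2.8*k - 2.53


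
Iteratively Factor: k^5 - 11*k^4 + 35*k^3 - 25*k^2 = (k - 5)*(k^4 - 6*k^3 + 5*k^2) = (k - 5)^2*(k^3 - k^2) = k*(k - 5)^2*(k^2 - k) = k^2*(k - 5)^2*(k - 1)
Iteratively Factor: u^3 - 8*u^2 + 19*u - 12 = (u - 4)*(u^2 - 4*u + 3) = (u - 4)*(u - 1)*(u - 3)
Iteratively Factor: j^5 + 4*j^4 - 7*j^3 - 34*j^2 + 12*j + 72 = (j + 3)*(j^4 + j^3 - 10*j^2 - 4*j + 24) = (j + 2)*(j + 3)*(j^3 - j^2 - 8*j + 12) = (j - 2)*(j + 2)*(j + 3)*(j^2 + j - 6) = (j - 2)*(j + 2)*(j + 3)^2*(j - 2)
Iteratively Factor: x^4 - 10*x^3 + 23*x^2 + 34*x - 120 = (x - 3)*(x^3 - 7*x^2 + 2*x + 40) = (x - 4)*(x - 3)*(x^2 - 3*x - 10) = (x - 4)*(x - 3)*(x + 2)*(x - 5)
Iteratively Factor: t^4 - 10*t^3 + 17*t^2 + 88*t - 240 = (t - 4)*(t^3 - 6*t^2 - 7*t + 60) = (t - 4)*(t + 3)*(t^2 - 9*t + 20) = (t - 5)*(t - 4)*(t + 3)*(t - 4)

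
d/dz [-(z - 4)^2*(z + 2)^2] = -4*z^3 + 12*z^2 + 24*z - 32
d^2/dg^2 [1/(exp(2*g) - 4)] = 4*(exp(2*g) + 4)*exp(2*g)/(exp(2*g) - 4)^3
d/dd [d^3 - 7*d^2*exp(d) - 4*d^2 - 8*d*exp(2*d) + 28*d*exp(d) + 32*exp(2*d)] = -7*d^2*exp(d) + 3*d^2 - 16*d*exp(2*d) + 14*d*exp(d) - 8*d + 56*exp(2*d) + 28*exp(d)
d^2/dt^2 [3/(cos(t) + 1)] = 3*(sin(t)^2 + cos(t) + 1)/(cos(t) + 1)^3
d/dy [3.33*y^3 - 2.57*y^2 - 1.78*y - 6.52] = 9.99*y^2 - 5.14*y - 1.78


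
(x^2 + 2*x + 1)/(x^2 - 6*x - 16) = (x^2 + 2*x + 1)/(x^2 - 6*x - 16)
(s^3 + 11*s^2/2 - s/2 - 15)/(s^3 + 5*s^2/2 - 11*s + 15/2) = (s + 2)/(s - 1)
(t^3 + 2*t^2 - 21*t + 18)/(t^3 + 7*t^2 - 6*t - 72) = (t - 1)/(t + 4)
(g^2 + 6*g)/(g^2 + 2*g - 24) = g/(g - 4)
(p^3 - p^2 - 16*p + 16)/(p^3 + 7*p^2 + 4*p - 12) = (p^2 - 16)/(p^2 + 8*p + 12)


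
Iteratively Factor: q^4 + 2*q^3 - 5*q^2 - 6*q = (q)*(q^3 + 2*q^2 - 5*q - 6) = q*(q - 2)*(q^2 + 4*q + 3) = q*(q - 2)*(q + 3)*(q + 1)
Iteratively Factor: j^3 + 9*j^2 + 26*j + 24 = (j + 3)*(j^2 + 6*j + 8) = (j + 3)*(j + 4)*(j + 2)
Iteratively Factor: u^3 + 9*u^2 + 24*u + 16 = (u + 4)*(u^2 + 5*u + 4) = (u + 1)*(u + 4)*(u + 4)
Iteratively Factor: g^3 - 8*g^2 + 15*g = (g - 5)*(g^2 - 3*g) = (g - 5)*(g - 3)*(g)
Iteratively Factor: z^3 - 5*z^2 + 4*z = (z)*(z^2 - 5*z + 4) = z*(z - 4)*(z - 1)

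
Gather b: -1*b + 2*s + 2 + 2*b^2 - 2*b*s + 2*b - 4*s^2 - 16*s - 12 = 2*b^2 + b*(1 - 2*s) - 4*s^2 - 14*s - 10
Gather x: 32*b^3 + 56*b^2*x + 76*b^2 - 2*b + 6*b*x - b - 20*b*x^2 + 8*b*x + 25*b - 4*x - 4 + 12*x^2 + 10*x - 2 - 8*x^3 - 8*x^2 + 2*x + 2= 32*b^3 + 76*b^2 + 22*b - 8*x^3 + x^2*(4 - 20*b) + x*(56*b^2 + 14*b + 8) - 4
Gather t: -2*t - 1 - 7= -2*t - 8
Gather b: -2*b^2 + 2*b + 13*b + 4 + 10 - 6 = -2*b^2 + 15*b + 8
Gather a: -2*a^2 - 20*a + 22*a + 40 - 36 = -2*a^2 + 2*a + 4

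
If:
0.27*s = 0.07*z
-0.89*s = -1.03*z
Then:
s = 0.00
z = 0.00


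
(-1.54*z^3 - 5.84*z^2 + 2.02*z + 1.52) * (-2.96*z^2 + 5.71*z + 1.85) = 4.5584*z^5 + 8.493*z^4 - 42.1746*z^3 - 3.769*z^2 + 12.4162*z + 2.812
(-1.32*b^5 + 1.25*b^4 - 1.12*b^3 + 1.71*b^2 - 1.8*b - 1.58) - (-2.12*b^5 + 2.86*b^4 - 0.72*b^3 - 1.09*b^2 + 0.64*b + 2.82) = 0.8*b^5 - 1.61*b^4 - 0.4*b^3 + 2.8*b^2 - 2.44*b - 4.4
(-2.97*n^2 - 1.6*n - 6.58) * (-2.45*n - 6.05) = 7.2765*n^3 + 21.8885*n^2 + 25.801*n + 39.809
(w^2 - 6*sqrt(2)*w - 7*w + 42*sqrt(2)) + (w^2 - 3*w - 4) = 2*w^2 - 10*w - 6*sqrt(2)*w - 4 + 42*sqrt(2)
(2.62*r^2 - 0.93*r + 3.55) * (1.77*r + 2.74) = 4.6374*r^3 + 5.5327*r^2 + 3.7353*r + 9.727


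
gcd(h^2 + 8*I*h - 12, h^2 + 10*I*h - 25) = 1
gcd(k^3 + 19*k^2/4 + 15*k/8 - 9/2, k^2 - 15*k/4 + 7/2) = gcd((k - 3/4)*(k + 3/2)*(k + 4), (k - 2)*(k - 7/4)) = 1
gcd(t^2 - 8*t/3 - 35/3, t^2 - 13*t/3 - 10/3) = t - 5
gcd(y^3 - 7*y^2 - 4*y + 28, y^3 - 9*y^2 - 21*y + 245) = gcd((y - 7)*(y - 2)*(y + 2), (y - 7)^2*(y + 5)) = y - 7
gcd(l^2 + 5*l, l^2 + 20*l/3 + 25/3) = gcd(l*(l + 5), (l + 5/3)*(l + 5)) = l + 5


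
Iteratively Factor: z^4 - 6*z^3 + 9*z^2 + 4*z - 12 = (z - 3)*(z^3 - 3*z^2 + 4) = (z - 3)*(z - 2)*(z^2 - z - 2) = (z - 3)*(z - 2)^2*(z + 1)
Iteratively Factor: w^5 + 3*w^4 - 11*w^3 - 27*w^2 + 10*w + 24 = (w + 2)*(w^4 + w^3 - 13*w^2 - w + 12) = (w + 1)*(w + 2)*(w^3 - 13*w + 12) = (w - 3)*(w + 1)*(w + 2)*(w^2 + 3*w - 4) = (w - 3)*(w - 1)*(w + 1)*(w + 2)*(w + 4)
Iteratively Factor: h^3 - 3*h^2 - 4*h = (h + 1)*(h^2 - 4*h) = (h - 4)*(h + 1)*(h)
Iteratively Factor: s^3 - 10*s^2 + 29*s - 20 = (s - 5)*(s^2 - 5*s + 4) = (s - 5)*(s - 4)*(s - 1)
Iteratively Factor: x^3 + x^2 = (x)*(x^2 + x) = x^2*(x + 1)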